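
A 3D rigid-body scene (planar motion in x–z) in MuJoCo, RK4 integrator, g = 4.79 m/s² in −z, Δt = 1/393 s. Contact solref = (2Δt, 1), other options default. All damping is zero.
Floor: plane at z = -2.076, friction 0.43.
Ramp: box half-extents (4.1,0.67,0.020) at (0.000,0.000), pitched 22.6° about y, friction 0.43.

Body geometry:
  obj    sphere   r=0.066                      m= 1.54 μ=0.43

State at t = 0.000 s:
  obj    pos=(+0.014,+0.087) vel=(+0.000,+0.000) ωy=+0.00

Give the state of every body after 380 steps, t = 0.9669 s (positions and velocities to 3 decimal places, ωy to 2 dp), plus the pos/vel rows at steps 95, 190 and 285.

State at t = 0.9669 s:
  obj    pos=(+0.582,-0.149) vel=(+1.174,-0.489) ωy=+19.26

Key-timestep trajectory:
   step    t(s)  obj.x    obj.z    obj.vx   obj.vz 
     95  0.2417   +0.050  +0.073  +0.293  -0.122
    190  0.4835   +0.156  +0.028  +0.587  -0.244
    285  0.7252   +0.333  -0.046  +0.880  -0.366


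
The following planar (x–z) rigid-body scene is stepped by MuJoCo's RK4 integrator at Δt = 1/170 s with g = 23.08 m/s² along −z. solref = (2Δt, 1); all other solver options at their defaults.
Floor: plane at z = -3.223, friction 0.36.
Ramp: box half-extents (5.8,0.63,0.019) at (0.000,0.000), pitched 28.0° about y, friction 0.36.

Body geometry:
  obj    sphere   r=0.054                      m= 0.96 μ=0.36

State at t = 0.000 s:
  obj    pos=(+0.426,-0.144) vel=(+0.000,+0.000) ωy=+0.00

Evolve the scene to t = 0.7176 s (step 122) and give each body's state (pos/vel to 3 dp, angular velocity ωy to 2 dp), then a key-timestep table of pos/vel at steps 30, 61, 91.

State at t = 0.7176 s:
  obj    pos=(+2.186,-1.080) vel=(+4.904,-2.608) ωy=+102.84

Key-timestep trajectory:
   step    t(s)  obj.x    obj.z    obj.vx   obj.vz 
     30  0.1765   +0.533  -0.201  +1.206  -0.641
     61  0.3588   +0.866  -0.378  +2.452  -1.304
     91  0.5353   +1.405  -0.665  +3.658  -1.945


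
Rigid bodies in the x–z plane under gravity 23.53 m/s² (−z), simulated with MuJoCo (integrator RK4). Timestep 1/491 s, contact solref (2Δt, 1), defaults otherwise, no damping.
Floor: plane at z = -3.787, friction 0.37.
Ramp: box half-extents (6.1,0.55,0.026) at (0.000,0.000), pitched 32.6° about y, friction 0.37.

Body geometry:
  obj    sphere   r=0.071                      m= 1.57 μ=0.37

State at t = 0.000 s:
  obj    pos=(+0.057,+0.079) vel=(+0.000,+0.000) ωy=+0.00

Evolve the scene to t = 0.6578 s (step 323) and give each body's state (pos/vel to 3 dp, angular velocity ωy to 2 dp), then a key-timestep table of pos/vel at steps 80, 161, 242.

State at t = 0.6578 s:
  obj    pos=(+1.708,-0.977) vel=(+5.019,-3.209) ωy=+83.89

Key-timestep trajectory:
   step    t(s)  obj.x    obj.z    obj.vx   obj.vz 
     80  0.1629   +0.158  +0.014  +1.243  -0.795
    161  0.3279   +0.467  -0.184  +2.502  -1.600
    242  0.4929   +0.984  -0.514  +3.760  -2.405


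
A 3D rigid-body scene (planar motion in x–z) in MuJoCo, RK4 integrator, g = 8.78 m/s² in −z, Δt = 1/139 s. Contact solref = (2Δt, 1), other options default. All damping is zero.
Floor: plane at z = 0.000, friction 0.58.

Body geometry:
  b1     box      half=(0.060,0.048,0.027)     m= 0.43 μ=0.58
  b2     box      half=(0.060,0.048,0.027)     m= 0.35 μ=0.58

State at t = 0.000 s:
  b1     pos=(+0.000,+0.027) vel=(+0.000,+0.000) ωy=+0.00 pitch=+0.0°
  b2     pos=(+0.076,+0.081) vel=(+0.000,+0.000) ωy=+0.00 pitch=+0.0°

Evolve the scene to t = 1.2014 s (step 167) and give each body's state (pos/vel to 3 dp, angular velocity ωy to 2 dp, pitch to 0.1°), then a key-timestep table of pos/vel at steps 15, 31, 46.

State at t = 1.2014 s:
  b1     pos=(+0.000,+0.027) vel=(+0.000,+0.000) ωy=+0.00 pitch=+0.0°
  b2     pos=(+0.090,+0.062) vel=(+0.000,+0.000) ωy=-0.01 pitch=+45.1°

Key-timestep trajectory:
   step    t(s)  b1.x    b1.z    b1.vx   b1.vz   b2.x    b2.z    b2.vx   b2.vz 
     15  0.1079   +0.000  +0.027  +0.000  +0.000   +0.085  +0.073  +0.152  -0.175
     31  0.2230   +0.000  +0.027  +0.000  +0.000   +0.098  +0.064  +0.042  +0.025
     46  0.3309   +0.000  +0.027  +0.000  +0.000   +0.094  +0.063  -0.117  -0.034


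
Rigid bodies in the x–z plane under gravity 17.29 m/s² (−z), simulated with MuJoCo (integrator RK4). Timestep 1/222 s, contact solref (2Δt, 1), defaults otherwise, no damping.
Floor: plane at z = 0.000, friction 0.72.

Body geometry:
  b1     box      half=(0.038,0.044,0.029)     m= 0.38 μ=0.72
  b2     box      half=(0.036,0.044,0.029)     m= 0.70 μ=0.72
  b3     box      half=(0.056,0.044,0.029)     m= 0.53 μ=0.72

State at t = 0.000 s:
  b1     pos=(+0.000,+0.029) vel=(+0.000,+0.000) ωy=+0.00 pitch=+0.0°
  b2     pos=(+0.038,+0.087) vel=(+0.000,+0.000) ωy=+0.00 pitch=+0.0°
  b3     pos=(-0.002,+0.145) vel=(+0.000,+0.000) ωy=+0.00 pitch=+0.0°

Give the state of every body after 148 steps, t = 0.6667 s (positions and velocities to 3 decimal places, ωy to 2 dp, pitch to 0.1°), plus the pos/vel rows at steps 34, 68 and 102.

State at t = 0.6667 s:
  b1     pos=(+0.000,+0.029) vel=(+0.000,+0.000) ωy=+0.00 pitch=+0.0°
  b2     pos=(+0.074,+0.036) vel=(+0.000,+0.000) ωy=+0.00 pitch=+90.0°
  b3     pos=(-0.127,+0.029) vel=(+0.000,+0.000) ωy=+0.00 pitch=+180.0°

Key-timestep trajectory:
   step    t(s)  b1.x    b1.z    b1.vx   b1.vz   b2.x    b2.z    b2.vx   b2.vz   b3.x    b3.z    b3.vx   b3.vz 
     34  0.1532   +0.000  +0.029  +0.001  +0.000   +0.038  +0.087  +0.001  +0.000   -0.017  +0.138  -0.238  -0.203
     68  0.3063   +0.000  +0.029  +0.000  +0.000   +0.039  +0.087  +0.021  -0.001   -0.088  +0.090  -0.620  -0.812
    102  0.4595   +0.000  +0.029  -0.001  +0.000   +0.056  +0.081  +0.269  -0.198   -0.127  +0.029  +0.000  +0.000


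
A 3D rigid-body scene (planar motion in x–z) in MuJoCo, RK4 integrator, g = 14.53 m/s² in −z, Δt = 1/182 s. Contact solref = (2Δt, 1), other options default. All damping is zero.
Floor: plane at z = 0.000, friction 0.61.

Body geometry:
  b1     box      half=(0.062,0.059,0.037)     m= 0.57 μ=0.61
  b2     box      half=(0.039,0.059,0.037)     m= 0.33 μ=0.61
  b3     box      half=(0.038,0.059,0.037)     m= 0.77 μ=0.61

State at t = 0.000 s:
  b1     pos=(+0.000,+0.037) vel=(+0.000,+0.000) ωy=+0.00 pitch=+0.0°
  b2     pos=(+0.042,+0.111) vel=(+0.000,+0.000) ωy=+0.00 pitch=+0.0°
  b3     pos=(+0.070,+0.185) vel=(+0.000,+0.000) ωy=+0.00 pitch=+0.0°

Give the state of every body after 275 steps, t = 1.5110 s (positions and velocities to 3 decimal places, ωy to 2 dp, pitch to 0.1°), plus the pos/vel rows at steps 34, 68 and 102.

State at t = 1.5110 s:
  b1     pos=(+0.000,+0.037) vel=(+0.000,+0.000) ωy=+0.00 pitch=+0.0°
  b2     pos=(+0.109,+0.039) vel=(+0.000,+0.000) ωy=+0.00 pitch=+90.0°
  b3     pos=(+0.204,+0.038) vel=(+0.000,+0.000) ωy=+0.00 pitch=+90.0°

Key-timestep trajectory:
   step    t(s)  b1.x    b1.z    b1.vx   b1.vz   b2.x    b2.z    b2.vx   b2.vz   b3.x    b3.z    b3.vx   b3.vz 
     34  0.1868   +0.000  +0.037  +0.000  +0.000   +0.043  +0.111  +0.010  +0.005   +0.073  +0.185  +0.031  -0.003
     68  0.3736   +0.000  +0.037  -0.001  +0.000   +0.050  +0.114  +0.087  +0.027   +0.092  +0.181  +0.234  -0.064
    102  0.5604   +0.000  +0.037  +0.000  +0.000   +0.099  +0.089  +0.417  -0.810   +0.186  +0.075  +0.648  -1.602


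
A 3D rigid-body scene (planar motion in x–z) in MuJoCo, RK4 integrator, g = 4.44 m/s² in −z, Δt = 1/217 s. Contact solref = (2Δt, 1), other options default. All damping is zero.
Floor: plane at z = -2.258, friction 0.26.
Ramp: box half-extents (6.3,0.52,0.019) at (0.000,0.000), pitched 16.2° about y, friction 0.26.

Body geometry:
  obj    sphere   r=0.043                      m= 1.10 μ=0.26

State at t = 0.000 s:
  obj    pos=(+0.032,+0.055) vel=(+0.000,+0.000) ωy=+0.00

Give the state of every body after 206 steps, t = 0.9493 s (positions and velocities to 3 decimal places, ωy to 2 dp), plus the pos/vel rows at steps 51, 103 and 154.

State at t = 0.9493 s:
  obj    pos=(+0.415,-0.056) vel=(+0.807,-0.234) ωy=+19.53

Key-timestep trajectory:
   step    t(s)  obj.x    obj.z    obj.vx   obj.vz 
     51  0.2350   +0.056  +0.048  +0.200  -0.058
    103  0.4747   +0.128  +0.027  +0.403  -0.117
    154  0.7097   +0.246  -0.007  +0.603  -0.175


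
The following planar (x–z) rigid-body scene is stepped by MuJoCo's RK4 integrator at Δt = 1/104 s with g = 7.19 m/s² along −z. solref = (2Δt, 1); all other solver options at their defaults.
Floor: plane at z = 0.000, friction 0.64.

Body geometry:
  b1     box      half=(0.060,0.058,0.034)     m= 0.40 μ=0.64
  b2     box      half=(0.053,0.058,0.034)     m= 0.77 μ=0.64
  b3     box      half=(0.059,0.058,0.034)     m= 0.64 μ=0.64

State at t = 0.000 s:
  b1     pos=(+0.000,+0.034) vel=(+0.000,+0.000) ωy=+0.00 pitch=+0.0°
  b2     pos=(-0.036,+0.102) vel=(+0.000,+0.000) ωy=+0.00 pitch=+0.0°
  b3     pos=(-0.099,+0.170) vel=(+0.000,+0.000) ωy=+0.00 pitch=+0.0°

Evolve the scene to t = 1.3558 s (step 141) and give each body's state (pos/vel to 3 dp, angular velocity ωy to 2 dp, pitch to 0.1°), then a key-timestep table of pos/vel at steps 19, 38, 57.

State at t = 1.3558 s:
  b1     pos=(+0.000,+0.034) vel=(+0.000,+0.000) ωy=+0.00 pitch=+0.0°
  b2     pos=(-0.036,+0.102) vel=(+0.000,+0.000) ωy=+0.00 pitch=-0.1°
  b3     pos=(-0.126,+0.059) vel=(+0.000,+0.000) ωy=+0.00 pitch=-90.0°

Key-timestep trajectory:
   step    t(s)  b1.x    b1.z    b1.vx   b1.vz   b2.x    b2.z    b2.vx   b2.vz   b3.x    b3.z    b3.vx   b3.vz 
     19  0.1827   +0.000  +0.034  +0.000  +0.000   -0.036  +0.102  +0.002  +0.001   -0.115  +0.160  -0.177  -0.198
     38  0.3654   +0.000  +0.034  +0.000  +0.000   -0.036  +0.102  +0.000  +0.000   -0.145  +0.057  +0.030  +0.209
     57  0.5481   +0.000  +0.034  +0.002  +0.000   -0.036  +0.102  +0.015  +0.012   -0.123  +0.059  +0.055  +0.031


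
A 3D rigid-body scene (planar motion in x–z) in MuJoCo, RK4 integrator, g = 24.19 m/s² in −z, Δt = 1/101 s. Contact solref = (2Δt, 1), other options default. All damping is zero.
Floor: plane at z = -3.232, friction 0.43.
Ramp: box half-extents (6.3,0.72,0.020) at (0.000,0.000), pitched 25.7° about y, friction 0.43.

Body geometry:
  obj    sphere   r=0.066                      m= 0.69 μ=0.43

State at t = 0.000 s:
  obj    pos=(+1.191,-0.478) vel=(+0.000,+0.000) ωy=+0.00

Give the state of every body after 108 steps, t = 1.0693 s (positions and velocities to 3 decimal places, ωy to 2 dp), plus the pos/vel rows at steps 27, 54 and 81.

State at t = 1.0693 s:
  obj    pos=(+5.050,-2.335) vel=(+7.217,-3.473) ωy=+121.40

Key-timestep trajectory:
   step    t(s)  obj.x    obj.z    obj.vx   obj.vz 
     27  0.2673   +1.432  -0.594  +1.805  -0.869
     54  0.5347   +2.156  -0.942  +3.609  -1.737
     81  0.8020   +3.362  -1.523  +5.413  -2.605


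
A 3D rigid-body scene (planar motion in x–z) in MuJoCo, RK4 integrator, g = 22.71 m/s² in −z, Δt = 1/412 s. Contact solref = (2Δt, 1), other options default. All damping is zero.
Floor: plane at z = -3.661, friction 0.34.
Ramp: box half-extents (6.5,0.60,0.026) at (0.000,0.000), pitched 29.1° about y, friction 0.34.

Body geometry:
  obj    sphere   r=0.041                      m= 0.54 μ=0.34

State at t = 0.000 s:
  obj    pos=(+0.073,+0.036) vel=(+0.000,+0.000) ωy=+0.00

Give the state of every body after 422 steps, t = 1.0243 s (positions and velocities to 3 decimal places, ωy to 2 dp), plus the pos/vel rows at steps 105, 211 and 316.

State at t = 1.0243 s:
  obj    pos=(+3.689,-1.977) vel=(+7.061,-3.930) ωy=+197.07

Key-timestep trajectory:
   step    t(s)  obj.x    obj.z    obj.vx   obj.vz 
    105  0.2549   +0.297  -0.089  +1.757  -0.978
    211  0.5121   +0.977  -0.467  +3.530  -1.965
    316  0.7670   +2.101  -1.093  +5.287  -2.943


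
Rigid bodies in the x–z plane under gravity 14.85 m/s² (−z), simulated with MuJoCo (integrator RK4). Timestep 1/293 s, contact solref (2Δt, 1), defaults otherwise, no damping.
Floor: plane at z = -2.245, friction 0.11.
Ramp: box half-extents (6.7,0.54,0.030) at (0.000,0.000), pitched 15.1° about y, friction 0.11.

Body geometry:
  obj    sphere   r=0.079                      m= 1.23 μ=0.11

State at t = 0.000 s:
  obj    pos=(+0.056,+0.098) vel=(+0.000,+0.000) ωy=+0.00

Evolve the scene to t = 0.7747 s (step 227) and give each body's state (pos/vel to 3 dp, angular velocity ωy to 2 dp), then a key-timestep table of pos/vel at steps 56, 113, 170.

State at t = 0.7747 s:
  obj    pos=(+0.857,-0.118) vel=(+2.067,-0.558) ωy=+27.09

Key-timestep trajectory:
   step    t(s)  obj.x    obj.z    obj.vx   obj.vz 
     56  0.1911   +0.105  +0.085  +0.510  -0.138
    113  0.3857   +0.254  +0.044  +1.029  -0.278
    170  0.5802   +0.505  -0.023  +1.548  -0.418


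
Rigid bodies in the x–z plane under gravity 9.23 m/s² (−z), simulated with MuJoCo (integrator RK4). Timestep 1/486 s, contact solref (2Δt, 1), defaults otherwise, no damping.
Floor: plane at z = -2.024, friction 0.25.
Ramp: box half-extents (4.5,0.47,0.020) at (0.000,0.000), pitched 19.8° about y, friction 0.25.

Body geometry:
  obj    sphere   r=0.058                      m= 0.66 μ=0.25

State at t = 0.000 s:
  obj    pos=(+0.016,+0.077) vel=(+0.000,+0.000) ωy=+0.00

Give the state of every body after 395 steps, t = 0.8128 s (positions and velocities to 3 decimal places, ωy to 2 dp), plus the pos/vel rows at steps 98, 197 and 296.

State at t = 0.8128 s:
  obj    pos=(+0.710,-0.173) vel=(+1.708,-0.615) ωy=+31.29

Key-timestep trajectory:
   step    t(s)  obj.x    obj.z    obj.vx   obj.vz 
     98  0.2016   +0.059  +0.062  +0.424  -0.153
    197  0.4053   +0.189  +0.015  +0.852  -0.307
    296  0.6091   +0.406  -0.063  +1.280  -0.461


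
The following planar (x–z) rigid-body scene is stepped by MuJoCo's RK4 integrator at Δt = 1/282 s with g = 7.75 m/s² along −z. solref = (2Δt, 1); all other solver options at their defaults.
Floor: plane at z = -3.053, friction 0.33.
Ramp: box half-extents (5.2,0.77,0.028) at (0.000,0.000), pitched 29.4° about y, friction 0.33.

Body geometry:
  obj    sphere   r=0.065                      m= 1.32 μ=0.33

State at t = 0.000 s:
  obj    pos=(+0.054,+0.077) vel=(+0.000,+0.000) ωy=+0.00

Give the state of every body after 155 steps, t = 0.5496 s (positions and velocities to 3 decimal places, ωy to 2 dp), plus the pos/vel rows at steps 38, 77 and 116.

State at t = 0.5496 s:
  obj    pos=(+0.412,-0.125) vel=(+1.301,-0.733) ωy=+22.97

Key-timestep trajectory:
   step    t(s)  obj.x    obj.z    obj.vx   obj.vz 
     38  0.1348   +0.075  +0.064  +0.319  -0.180
     77  0.2730   +0.142  +0.027  +0.647  -0.364
    116  0.4113   +0.254  -0.036  +0.974  -0.549


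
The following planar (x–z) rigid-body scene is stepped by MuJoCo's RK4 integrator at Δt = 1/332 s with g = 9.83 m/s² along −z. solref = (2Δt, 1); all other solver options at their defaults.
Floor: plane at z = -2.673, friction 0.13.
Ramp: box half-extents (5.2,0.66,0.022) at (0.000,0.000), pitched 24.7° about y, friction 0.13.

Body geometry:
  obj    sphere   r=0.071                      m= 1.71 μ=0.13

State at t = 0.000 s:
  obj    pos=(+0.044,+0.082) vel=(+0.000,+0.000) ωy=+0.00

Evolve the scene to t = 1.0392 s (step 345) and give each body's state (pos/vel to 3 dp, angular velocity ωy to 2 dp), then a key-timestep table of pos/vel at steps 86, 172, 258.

State at t = 1.0392 s:
  obj    pos=(+1.490,-0.583) vel=(+2.784,-1.278) ωy=+42.45

Key-timestep trajectory:
   step    t(s)  obj.x    obj.z    obj.vx   obj.vz 
     86  0.2590   +0.134  +0.041  +0.695  -0.317
    172  0.5181   +0.404  -0.083  +1.388  -0.638
    258  0.7771   +0.853  -0.290  +2.083  -0.953


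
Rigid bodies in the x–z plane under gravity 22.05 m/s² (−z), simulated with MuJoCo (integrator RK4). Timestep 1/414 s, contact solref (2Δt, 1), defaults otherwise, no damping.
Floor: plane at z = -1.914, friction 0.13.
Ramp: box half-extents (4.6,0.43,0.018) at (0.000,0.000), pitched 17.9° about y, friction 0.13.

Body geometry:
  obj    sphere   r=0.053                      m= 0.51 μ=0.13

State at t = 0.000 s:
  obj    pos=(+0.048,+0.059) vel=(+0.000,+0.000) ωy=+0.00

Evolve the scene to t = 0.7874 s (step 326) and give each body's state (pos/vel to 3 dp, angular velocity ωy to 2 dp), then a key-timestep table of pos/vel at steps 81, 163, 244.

State at t = 0.7874 s:
  obj    pos=(+1.476,-0.402) vel=(+3.628,-1.172) ωy=+71.91

Key-timestep trajectory:
   step    t(s)  obj.x    obj.z    obj.vx   obj.vz 
     81  0.1957   +0.136  +0.031  +0.901  -0.291
    163  0.3937   +0.405  -0.056  +1.814  -0.586
    244  0.5894   +0.848  -0.199  +2.715  -0.877


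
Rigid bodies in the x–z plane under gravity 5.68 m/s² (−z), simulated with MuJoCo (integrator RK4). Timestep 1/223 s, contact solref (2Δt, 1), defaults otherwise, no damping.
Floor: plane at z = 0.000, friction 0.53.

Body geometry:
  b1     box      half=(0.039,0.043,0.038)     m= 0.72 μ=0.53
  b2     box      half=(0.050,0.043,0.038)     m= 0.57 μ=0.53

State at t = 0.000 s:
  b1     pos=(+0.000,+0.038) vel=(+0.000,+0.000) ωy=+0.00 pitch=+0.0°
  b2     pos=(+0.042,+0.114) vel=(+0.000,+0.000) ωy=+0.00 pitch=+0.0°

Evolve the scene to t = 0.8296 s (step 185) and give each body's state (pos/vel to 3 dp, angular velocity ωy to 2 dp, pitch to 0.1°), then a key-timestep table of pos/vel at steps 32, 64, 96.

State at t = 0.8296 s:
  b1     pos=(+0.000,+0.038) vel=(+0.000,+0.000) ωy=+0.00 pitch=+0.0°
  b2     pos=(+0.090,+0.050) vel=(+0.000,+0.000) ωy=+0.00 pitch=+90.0°

Key-timestep trajectory:
   step    t(s)  b1.x    b1.z    b1.vx   b1.vz   b2.x    b2.z    b2.vx   b2.vz 
     32  0.1435   +0.000  +0.038  +0.000  +0.000   +0.045  +0.114  +0.043  -0.006
     64  0.2870   +0.000  +0.038  +0.000  +0.000   +0.057  +0.109  +0.145  -0.077
     96  0.4305   +0.000  +0.038  +0.000  +0.000   +0.084  +0.067  +0.203  -0.650


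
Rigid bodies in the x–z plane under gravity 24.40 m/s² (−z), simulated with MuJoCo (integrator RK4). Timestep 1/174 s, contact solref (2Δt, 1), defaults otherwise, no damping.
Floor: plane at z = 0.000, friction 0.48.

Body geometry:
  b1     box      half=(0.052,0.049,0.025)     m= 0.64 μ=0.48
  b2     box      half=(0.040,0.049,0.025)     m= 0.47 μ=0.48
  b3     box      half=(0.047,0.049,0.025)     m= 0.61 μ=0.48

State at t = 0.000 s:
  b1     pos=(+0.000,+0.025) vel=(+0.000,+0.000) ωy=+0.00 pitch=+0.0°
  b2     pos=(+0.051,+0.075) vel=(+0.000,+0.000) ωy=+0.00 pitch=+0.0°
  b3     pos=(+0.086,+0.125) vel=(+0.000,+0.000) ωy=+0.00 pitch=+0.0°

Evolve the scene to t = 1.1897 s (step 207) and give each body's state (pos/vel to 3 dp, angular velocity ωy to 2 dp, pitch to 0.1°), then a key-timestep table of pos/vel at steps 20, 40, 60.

State at t = 1.1897 s:
  b1     pos=(+0.000,+0.025) vel=(+0.000,+0.000) ωy=+0.00 pitch=+0.0°
  b2     pos=(+0.088,+0.040) vel=(+0.000,+0.000) ωy=+0.00 pitch=+90.0°
  b3     pos=(+0.246,+0.025) vel=(+0.000,+0.000) ωy=+0.00 pitch=+180.0°

Key-timestep trajectory:
   step    t(s)  b1.x    b1.z    b1.vx   b1.vz   b2.x    b2.z    b2.vx   b2.vz   b3.x    b3.z    b3.vx   b3.vz 
     20  0.1149   +0.000  +0.025  -0.001  +0.000   +0.069  +0.068  +0.354  -0.291   +0.131  +0.079  +0.649  -1.252
     40  0.2299   +0.000  +0.025  +0.000  +0.000   +0.090  +0.041  -0.207  -0.109   +0.191  +0.053  +0.315  -0.028
     60  0.3448   +0.000  +0.025  +0.000  +0.000   +0.088  +0.040  -0.001  +0.001   +0.242  +0.028  +0.603  -0.823


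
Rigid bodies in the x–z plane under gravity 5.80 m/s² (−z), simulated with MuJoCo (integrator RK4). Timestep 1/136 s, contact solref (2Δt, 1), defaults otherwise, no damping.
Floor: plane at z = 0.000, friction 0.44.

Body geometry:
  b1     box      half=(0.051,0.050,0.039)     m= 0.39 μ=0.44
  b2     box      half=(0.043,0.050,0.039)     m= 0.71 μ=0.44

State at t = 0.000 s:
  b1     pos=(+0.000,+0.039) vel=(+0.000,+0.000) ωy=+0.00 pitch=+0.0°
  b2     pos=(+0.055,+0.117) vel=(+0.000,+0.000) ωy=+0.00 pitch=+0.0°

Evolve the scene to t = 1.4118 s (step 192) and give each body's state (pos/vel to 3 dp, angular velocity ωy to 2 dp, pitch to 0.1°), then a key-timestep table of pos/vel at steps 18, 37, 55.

State at t = 1.4118 s:
  b1     pos=(+0.000,+0.039) vel=(+0.000,+0.000) ωy=+0.00 pitch=+0.0°
  b2     pos=(+0.104,+0.043) vel=(+0.000,+0.000) ωy=+0.00 pitch=+90.0°

Key-timestep trajectory:
   step    t(s)  b1.x    b1.z    b1.vx   b1.vz   b2.x    b2.z    b2.vx   b2.vz 
     18  0.1324   +0.000  +0.039  +0.000  +0.000   +0.058  +0.116  +0.056  -0.010
     37  0.2721   +0.000  +0.039  -0.001  +0.000   +0.074  +0.110  +0.182  -0.129
     55  0.4044   +0.000  +0.039  +0.000  +0.000   +0.102  +0.054  +0.214  -0.787


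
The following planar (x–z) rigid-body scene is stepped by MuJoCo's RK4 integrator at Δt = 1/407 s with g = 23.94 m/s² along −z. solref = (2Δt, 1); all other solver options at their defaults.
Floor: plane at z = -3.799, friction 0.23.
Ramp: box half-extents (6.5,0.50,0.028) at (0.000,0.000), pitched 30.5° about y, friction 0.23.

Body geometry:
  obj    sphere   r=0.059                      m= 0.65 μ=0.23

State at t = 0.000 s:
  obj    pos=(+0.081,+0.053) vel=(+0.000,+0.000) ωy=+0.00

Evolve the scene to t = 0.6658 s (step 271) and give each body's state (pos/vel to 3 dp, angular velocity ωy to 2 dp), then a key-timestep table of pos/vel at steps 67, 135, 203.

State at t = 0.6658 s:
  obj    pos=(+1.739,-0.923) vel=(+4.980,-2.933) ωy=+97.93

Key-timestep trajectory:
   step    t(s)  obj.x    obj.z    obj.vx   obj.vz 
     67  0.1646   +0.182  -0.007  +1.231  -0.725
    135  0.3317   +0.493  -0.189  +2.481  -1.461
    203  0.4988   +1.011  -0.495  +3.730  -2.197


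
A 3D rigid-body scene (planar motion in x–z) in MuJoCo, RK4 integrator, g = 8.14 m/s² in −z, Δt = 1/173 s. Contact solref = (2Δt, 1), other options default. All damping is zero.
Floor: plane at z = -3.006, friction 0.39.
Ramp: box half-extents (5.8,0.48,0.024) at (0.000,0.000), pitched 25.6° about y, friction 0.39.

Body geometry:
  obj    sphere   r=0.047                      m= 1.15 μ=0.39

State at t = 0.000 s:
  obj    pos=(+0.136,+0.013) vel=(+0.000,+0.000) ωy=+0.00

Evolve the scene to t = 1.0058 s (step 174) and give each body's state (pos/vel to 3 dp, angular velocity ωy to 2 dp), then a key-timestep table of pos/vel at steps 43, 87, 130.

State at t = 1.0058 s:
  obj    pos=(+1.282,-0.536) vel=(+2.279,-1.092) ωy=+53.75

Key-timestep trajectory:
   step    t(s)  obj.x    obj.z    obj.vx   obj.vz 
     43  0.2486   +0.206  -0.020  +0.563  -0.270
     87  0.5029   +0.423  -0.124  +1.139  -0.546
    130  0.7514   +0.776  -0.293  +1.703  -0.816


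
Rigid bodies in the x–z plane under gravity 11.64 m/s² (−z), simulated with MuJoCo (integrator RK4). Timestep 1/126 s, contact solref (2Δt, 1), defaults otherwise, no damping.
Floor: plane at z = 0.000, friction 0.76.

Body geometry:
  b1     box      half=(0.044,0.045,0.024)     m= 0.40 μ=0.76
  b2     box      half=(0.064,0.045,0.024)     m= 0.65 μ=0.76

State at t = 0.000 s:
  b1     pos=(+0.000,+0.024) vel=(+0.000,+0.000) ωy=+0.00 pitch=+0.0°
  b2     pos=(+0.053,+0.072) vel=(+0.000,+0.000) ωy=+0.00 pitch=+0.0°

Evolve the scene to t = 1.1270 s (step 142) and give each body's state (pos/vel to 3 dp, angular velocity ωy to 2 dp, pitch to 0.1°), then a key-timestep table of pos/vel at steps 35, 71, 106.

State at t = 1.1270 s:
  b1     pos=(-0.001,+0.024) vel=(-0.001,+0.000) ωy=+0.00 pitch=+0.0°
  b2     pos=(+0.065,+0.060) vel=(+0.000,-0.001) ωy=-0.03 pitch=+41.6°

Key-timestep trajectory:
   step    t(s)  b1.x    b1.z    b1.vx   b1.vz   b2.x    b2.z    b2.vx   b2.vz 
     35  0.2778   +0.000  +0.024  -0.003  +0.000   +0.065  +0.061  -0.161  -0.069
     71  0.5635   -0.001  +0.024  -0.001  +0.000   +0.065  +0.061  +0.000  -0.001
    106  0.8413   -0.001  +0.024  -0.001  +0.000   +0.065  +0.061  +0.000  -0.001


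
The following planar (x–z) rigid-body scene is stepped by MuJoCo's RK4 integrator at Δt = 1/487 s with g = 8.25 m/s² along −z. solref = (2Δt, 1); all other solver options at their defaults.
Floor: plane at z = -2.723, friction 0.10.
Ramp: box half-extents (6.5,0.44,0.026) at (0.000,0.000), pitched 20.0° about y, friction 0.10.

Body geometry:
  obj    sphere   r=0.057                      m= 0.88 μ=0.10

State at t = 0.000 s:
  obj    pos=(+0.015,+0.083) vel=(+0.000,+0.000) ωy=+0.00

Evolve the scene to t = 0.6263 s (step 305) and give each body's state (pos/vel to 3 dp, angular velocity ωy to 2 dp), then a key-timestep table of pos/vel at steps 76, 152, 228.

State at t = 0.6263 s:
  obj    pos=(+0.392,-0.055) vel=(+1.204,-0.441) ωy=+21.26

Key-timestep trajectory:
   step    t(s)  obj.x    obj.z    obj.vx   obj.vz 
     76  0.1561   +0.038  +0.074  +0.301  -0.108
    152  0.3121   +0.109  +0.049  +0.600  -0.223
    228  0.4682   +0.226  +0.006  +0.900  -0.332


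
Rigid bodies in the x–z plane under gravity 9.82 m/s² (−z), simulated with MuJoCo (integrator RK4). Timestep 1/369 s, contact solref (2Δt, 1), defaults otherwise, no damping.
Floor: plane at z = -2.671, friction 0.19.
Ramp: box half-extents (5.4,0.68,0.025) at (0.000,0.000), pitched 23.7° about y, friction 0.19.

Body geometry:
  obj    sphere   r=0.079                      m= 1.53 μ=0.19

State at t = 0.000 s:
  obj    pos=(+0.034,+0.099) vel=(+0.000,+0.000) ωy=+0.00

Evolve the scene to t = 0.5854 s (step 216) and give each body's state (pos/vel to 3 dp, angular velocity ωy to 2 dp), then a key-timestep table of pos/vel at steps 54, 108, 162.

State at t = 0.5854 s:
  obj    pos=(+0.476,-0.096) vel=(+1.511,-0.663) ωy=+20.89

Key-timestep trajectory:
   step    t(s)  obj.x    obj.z    obj.vx   obj.vz 
     54  0.1463   +0.062  +0.087  +0.378  -0.166
    108  0.2927   +0.145  +0.050  +0.756  -0.332
    162  0.4390   +0.283  -0.011  +1.133  -0.498


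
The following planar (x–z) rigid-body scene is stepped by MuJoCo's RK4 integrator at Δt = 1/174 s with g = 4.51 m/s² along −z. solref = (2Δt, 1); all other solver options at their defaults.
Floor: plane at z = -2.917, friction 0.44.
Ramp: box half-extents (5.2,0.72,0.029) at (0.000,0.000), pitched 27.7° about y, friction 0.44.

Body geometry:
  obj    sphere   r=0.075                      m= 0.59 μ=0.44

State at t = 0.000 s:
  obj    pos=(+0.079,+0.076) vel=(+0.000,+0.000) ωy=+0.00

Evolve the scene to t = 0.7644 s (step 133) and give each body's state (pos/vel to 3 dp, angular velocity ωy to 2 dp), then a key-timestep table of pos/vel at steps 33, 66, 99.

State at t = 0.7644 s:
  obj    pos=(+0.466,-0.127) vel=(+1.014,-0.532) ωy=+15.26

Key-timestep trajectory:
   step    t(s)  obj.x    obj.z    obj.vx   obj.vz 
     33  0.1897   +0.103  +0.063  +0.252  -0.132
     66  0.3793   +0.174  +0.026  +0.503  -0.264
     99  0.5690   +0.294  -0.037  +0.754  -0.396


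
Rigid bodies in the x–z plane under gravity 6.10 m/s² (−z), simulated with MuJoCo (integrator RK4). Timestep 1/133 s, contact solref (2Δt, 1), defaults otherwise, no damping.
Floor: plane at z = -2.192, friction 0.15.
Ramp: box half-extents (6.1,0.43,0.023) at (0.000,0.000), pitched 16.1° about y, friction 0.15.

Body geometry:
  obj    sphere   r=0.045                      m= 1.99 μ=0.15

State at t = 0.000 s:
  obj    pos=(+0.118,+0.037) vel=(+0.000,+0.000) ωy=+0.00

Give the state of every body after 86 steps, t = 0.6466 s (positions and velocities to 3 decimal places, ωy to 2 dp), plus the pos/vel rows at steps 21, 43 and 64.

State at t = 0.6466 s:
  obj    pos=(+0.361,-0.033) vel=(+0.751,-0.217) ωy=+17.35

Key-timestep trajectory:
   step    t(s)  obj.x    obj.z    obj.vx   obj.vz 
     21  0.1579   +0.132  +0.033  +0.183  -0.053
     43  0.3233   +0.179  +0.019  +0.375  -0.108
     64  0.4812   +0.252  -0.002  +0.559  -0.161


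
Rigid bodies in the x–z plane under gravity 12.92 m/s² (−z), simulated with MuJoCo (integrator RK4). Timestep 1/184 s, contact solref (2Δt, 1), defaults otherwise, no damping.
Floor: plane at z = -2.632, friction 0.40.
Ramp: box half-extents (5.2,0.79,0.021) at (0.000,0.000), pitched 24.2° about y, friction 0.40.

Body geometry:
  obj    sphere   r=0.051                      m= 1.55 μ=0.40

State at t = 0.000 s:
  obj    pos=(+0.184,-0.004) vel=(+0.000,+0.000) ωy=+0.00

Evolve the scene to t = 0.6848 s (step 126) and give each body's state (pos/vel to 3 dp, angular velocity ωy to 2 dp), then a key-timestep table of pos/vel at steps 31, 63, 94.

State at t = 0.6848 s:
  obj    pos=(+0.993,-0.367) vel=(+2.363,-1.062) ωy=+50.78

Key-timestep trajectory:
   step    t(s)  obj.x    obj.z    obj.vx   obj.vz 
     31  0.1685   +0.233  -0.026  +0.582  -0.261
     63  0.3424   +0.386  -0.095  +1.182  -0.531
     94  0.5109   +0.634  -0.206  +1.763  -0.792


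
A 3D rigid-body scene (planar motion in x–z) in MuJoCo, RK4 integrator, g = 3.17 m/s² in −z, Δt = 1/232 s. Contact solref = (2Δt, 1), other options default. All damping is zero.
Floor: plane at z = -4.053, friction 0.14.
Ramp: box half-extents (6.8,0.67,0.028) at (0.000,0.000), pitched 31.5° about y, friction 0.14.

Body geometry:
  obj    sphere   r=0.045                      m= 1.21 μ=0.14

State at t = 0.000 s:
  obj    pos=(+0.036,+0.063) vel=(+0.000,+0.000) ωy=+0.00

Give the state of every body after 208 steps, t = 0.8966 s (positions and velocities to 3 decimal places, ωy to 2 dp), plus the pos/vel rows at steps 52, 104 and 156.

State at t = 0.8966 s:
  obj    pos=(+0.476,-0.206) vel=(+0.979,-0.599) ωy=+18.73

Key-timestep trajectory:
   step    t(s)  obj.x    obj.z    obj.vx   obj.vz 
     52  0.2241   +0.064  +0.046  +0.246  -0.151
    104  0.4483   +0.146  -0.004  +0.489  -0.303
    156  0.6724   +0.284  -0.088  +0.733  -0.455


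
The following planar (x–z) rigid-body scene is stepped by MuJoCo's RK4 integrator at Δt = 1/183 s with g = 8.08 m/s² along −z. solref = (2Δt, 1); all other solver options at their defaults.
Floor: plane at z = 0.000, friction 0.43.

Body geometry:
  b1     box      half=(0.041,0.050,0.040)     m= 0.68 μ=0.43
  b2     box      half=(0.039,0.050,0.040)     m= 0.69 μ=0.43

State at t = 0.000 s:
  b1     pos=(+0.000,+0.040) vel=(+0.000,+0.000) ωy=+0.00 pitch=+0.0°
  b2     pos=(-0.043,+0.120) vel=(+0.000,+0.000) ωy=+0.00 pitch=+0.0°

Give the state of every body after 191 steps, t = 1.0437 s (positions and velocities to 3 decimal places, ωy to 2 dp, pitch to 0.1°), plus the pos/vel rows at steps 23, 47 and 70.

State at t = 1.0437 s:
  b1     pos=(+0.000,+0.040) vel=(+0.000,+0.000) ωy=+0.00 pitch=+0.0°
  b2     pos=(-0.096,+0.039) vel=(+0.000,+0.000) ωy=+0.00 pitch=-90.0°

Key-timestep trajectory:
   step    t(s)  b1.x    b1.z    b1.vx   b1.vz   b2.x    b2.z    b2.vx   b2.vz 
     23  0.1257   +0.000  +0.040  +0.000  +0.000   -0.045  +0.120  -0.041  -0.004
     47  0.2568   +0.000  +0.040  +0.000  +0.000   -0.058  +0.116  -0.172  -0.073
     70  0.3825   +0.000  +0.040  +0.000  +0.000   -0.088  +0.074  -0.261  -0.774


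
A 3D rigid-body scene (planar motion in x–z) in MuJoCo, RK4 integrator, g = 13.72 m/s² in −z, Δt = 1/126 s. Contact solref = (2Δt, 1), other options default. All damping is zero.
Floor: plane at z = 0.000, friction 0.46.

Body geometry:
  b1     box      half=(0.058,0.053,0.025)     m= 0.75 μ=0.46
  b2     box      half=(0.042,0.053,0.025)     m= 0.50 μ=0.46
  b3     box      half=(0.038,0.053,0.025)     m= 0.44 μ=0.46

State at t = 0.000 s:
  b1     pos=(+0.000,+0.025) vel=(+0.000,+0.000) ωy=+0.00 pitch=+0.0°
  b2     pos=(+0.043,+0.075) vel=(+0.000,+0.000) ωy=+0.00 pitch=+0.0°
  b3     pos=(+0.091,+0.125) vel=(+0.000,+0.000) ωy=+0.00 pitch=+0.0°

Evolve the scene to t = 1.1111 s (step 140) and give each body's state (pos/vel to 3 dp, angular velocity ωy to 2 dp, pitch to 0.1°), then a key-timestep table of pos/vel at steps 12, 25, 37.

State at t = 1.1111 s:
  b1     pos=(+0.000,+0.025) vel=(+0.000,+0.000) ωy=+0.00 pitch=+0.0°
  b2     pos=(+0.043,+0.075) vel=(+0.000,+0.000) ωy=+0.00 pitch=+0.0°
  b3     pos=(+0.137,+0.038) vel=(+0.000,+0.000) ωy=+0.00 pitch=+90.0°

Key-timestep trajectory:
   step    t(s)  b1.x    b1.z    b1.vx   b1.vz   b2.x    b2.z    b2.vx   b2.vz   b3.x    b3.z    b3.vx   b3.vz 
     12  0.0952   +0.000  +0.025  +0.000  +0.001   +0.045  +0.076  +0.045  +0.023   +0.101  +0.120  +0.212  -0.129
     25  0.1984   +0.000  +0.025  +0.000  +0.000   +0.051  +0.078  +0.005  -0.028   +0.133  +0.075  +0.353  -1.007
     37  0.2937   +0.000  +0.025  -0.001  +0.000   +0.043  +0.074  -0.076  +0.003   +0.138  +0.037  -0.084  +0.042


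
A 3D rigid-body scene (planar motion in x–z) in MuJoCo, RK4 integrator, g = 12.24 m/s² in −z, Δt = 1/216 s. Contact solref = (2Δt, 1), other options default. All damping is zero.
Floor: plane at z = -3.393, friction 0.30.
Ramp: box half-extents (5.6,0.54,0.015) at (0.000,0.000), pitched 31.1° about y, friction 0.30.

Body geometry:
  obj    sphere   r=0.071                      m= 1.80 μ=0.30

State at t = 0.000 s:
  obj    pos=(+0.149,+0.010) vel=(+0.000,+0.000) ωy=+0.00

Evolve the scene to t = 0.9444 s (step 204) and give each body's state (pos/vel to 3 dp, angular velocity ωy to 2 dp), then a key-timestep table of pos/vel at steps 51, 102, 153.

State at t = 0.9444 s:
  obj    pos=(+1.874,-1.030) vel=(+3.652,-2.203) ωy=+60.06

Key-timestep trajectory:
   step    t(s)  obj.x    obj.z    obj.vx   obj.vz 
     51  0.2361   +0.257  -0.055  +0.913  -0.551
    102  0.4722   +0.580  -0.250  +1.826  -1.102
    153  0.7083   +1.119  -0.575  +2.739  -1.652


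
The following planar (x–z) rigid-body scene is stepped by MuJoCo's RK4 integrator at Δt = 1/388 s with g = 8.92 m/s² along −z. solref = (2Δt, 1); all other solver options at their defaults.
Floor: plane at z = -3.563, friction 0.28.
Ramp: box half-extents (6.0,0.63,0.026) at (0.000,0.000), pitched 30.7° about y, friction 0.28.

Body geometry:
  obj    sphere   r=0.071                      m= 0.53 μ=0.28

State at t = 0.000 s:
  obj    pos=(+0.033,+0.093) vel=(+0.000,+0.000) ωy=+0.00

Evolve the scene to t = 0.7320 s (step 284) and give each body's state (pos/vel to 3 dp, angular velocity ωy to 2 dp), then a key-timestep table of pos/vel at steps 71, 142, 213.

State at t = 0.7320 s:
  obj    pos=(+0.782,-0.352) vel=(+2.047,-1.216) ωy=+33.53

Key-timestep trajectory:
   step    t(s)  obj.x    obj.z    obj.vx   obj.vz 
     71  0.1830   +0.080  +0.065  +0.512  -0.304
    142  0.3660   +0.220  -0.018  +1.024  -0.608
    213  0.5490   +0.455  -0.157  +1.536  -0.912


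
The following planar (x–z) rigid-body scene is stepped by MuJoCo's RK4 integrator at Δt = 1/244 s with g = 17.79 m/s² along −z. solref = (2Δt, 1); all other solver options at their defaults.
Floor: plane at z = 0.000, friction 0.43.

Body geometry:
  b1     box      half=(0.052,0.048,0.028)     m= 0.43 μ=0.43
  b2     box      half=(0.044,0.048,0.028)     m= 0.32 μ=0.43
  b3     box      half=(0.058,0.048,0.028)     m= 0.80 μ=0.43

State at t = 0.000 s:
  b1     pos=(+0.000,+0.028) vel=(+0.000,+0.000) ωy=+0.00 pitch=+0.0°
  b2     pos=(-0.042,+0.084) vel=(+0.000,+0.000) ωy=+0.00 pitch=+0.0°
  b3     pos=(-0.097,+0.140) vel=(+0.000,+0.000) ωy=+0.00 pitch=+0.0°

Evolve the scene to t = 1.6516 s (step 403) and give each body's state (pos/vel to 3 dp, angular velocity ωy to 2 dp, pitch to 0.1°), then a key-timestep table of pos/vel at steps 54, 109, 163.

State at t = 1.6516 s:
  b1     pos=(+0.000,+0.028) vel=(+0.000,+0.000) ωy=+0.00 pitch=+0.0°
  b2     pos=(-0.094,+0.044) vel=(+0.000,+0.000) ωy=+0.00 pitch=-90.0°
  b3     pos=(-0.193,+0.058) vel=(+0.000,+0.000) ωy=+0.00 pitch=-90.0°

Key-timestep trajectory:
   step    t(s)  b1.x    b1.z    b1.vx   b1.vz   b2.x    b2.z    b2.vx   b2.vz   b3.x    b3.z    b3.vx   b3.vz 
     54  0.2213   +0.000  +0.028  +0.000  +0.000   -0.100  +0.046  -0.325  +0.265   -0.177  +0.063  -0.359  -0.065
    109  0.4467   +0.000  +0.028  +0.000  +0.000   -0.131  +0.051  +0.028  +0.006   -0.210  +0.063  +0.025  -0.004
    163  0.6680   +0.000  +0.028  +0.000  +0.000   -0.091  +0.044  +0.161  +0.173   -0.195  +0.058  -0.062  +0.051


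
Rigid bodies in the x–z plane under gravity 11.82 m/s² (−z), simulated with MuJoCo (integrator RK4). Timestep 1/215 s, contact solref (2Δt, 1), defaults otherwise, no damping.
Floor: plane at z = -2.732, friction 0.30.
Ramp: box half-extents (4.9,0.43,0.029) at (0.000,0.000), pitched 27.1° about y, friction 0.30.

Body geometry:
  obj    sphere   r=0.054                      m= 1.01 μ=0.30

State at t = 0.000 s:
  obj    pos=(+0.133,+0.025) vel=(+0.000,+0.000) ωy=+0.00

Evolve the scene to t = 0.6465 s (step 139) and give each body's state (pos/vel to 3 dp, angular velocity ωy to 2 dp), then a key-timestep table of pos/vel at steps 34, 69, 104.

State at t = 0.6465 s:
  obj    pos=(+0.849,-0.341) vel=(+2.214,-1.133) ωy=+46.04

Key-timestep trajectory:
   step    t(s)  obj.x    obj.z    obj.vx   obj.vz 
     34  0.1581   +0.176  +0.003  +0.542  -0.277
     69  0.3209   +0.309  -0.065  +1.099  -0.562
    104  0.4837   +0.534  -0.180  +1.656  -0.848


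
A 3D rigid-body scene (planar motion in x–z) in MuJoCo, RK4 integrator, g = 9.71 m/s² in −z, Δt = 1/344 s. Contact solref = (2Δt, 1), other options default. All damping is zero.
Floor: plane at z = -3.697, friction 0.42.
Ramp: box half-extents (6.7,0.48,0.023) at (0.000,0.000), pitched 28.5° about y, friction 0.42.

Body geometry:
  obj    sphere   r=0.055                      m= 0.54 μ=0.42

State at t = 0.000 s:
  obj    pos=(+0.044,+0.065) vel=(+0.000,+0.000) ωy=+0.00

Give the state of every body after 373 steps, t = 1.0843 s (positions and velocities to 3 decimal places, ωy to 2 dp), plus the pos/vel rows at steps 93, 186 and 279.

State at t = 1.0843 s:
  obj    pos=(+1.754,-0.863) vel=(+3.154,-1.712) ωy=+65.24

Key-timestep trajectory:
   step    t(s)  obj.x    obj.z    obj.vx   obj.vz 
     93  0.2703   +0.150  +0.007  +0.786  -0.427
    186  0.5407   +0.469  -0.166  +1.573  -0.854
    279  0.8110   +1.001  -0.455  +2.359  -1.281


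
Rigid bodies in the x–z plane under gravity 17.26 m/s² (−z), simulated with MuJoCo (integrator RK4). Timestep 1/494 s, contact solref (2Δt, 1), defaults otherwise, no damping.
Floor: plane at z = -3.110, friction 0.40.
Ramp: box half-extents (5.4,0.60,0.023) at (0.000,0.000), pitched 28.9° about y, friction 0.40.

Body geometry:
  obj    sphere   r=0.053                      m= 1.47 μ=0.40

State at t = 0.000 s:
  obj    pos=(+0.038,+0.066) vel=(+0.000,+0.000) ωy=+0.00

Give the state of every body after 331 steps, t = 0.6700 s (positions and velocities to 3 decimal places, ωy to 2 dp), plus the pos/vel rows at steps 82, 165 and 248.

State at t = 0.6700 s:
  obj    pos=(+1.209,-0.581) vel=(+3.495,-1.929) ωy=+75.32

Key-timestep trajectory:
   step    t(s)  obj.x    obj.z    obj.vx   obj.vz 
     82  0.1660   +0.110  +0.026  +0.866  -0.478
    165  0.3340   +0.329  -0.095  +1.742  -0.962
    248  0.5020   +0.695  -0.297  +2.619  -1.446


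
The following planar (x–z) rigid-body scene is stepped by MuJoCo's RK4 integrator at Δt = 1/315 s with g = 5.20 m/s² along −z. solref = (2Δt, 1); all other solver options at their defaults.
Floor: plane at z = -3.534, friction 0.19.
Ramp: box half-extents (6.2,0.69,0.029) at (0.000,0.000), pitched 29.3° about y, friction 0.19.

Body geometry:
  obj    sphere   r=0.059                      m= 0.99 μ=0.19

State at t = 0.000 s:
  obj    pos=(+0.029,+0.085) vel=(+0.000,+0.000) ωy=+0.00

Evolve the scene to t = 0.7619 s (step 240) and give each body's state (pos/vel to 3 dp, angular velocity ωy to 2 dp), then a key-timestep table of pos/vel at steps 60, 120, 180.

State at t = 0.7619 s:
  obj    pos=(+0.489,-0.174) vel=(+1.208,-0.678) ωy=+23.47

Key-timestep trajectory:
   step    t(s)  obj.x    obj.z    obj.vx   obj.vz 
     60  0.1905   +0.058  +0.069  +0.302  -0.169
    120  0.3810   +0.144  +0.020  +0.604  -0.339
    180  0.5714   +0.288  -0.061  +0.906  -0.508


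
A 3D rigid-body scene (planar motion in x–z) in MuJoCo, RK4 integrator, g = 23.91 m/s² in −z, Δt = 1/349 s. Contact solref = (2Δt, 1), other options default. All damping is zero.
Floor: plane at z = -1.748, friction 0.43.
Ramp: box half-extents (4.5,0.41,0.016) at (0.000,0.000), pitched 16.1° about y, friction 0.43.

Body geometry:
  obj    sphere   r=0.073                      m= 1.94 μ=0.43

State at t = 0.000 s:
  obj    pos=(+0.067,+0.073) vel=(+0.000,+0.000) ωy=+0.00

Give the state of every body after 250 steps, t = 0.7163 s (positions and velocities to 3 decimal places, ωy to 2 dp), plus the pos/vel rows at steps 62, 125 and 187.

State at t = 0.7163 s:
  obj    pos=(+1.235,-0.264) vel=(+3.260,-0.941) ωy=+46.47

Key-timestep trajectory:
   step    t(s)  obj.x    obj.z    obj.vx   obj.vz 
     62  0.1777   +0.139  +0.053  +0.809  -0.233
    125  0.3582   +0.359  -0.011  +1.630  -0.470
    187  0.5358   +0.720  -0.115  +2.438  -0.704
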